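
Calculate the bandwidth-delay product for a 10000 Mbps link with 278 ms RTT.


BDP = bandwidth * RTT
= 10000 Mbps * 278 ms
= 10000 * 1e6 * 278 / 1000 bits
= 2780000000 bits
= 347500000 bytes
= 339355.4688 KB
BDP = 2780000000 bits (347500000 bytes)


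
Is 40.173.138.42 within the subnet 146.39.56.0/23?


Subnet network: 146.39.56.0
Test IP AND mask: 40.173.138.0
No, 40.173.138.42 is not in 146.39.56.0/23


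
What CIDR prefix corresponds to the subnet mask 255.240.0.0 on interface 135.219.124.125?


Binary: 11111111.11110000.00000000.00000000
Count leading 1s
Prefix: /12


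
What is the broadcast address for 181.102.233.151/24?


Network: 181.102.233.0/24
Host bits = 8
Set all host bits to 1:
Broadcast: 181.102.233.255


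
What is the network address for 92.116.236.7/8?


IP:   01011100.01110100.11101100.00000111
Mask: 11111111.00000000.00000000.00000000
AND operation:
Net:  01011100.00000000.00000000.00000000
Network: 92.0.0.0/8


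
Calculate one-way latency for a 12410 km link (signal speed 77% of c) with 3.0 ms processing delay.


Speed = 0.77 * 3e5 km/s = 231000 km/s
Propagation delay = 12410 / 231000 = 0.0537 s = 53.7229 ms
Processing delay = 3.0 ms
Total one-way latency = 56.7229 ms


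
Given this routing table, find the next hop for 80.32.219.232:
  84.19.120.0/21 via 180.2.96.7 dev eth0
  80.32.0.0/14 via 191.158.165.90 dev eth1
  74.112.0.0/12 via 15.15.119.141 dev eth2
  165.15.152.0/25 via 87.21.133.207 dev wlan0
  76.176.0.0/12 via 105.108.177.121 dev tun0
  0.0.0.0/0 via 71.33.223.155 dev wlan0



Longest prefix match for 80.32.219.232:
  /21 84.19.120.0: no
  /14 80.32.0.0: MATCH
  /12 74.112.0.0: no
  /25 165.15.152.0: no
  /12 76.176.0.0: no
  /0 0.0.0.0: MATCH
Selected: next-hop 191.158.165.90 via eth1 (matched /14)


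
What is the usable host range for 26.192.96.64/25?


Network: 26.192.96.0
Broadcast: 26.192.96.127
First usable = network + 1
Last usable = broadcast - 1
Range: 26.192.96.1 to 26.192.96.126


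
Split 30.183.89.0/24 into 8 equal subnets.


New prefix = 24 + 3 = 27
Each subnet has 32 addresses
  30.183.89.0/27
  30.183.89.32/27
  30.183.89.64/27
  30.183.89.96/27
  30.183.89.128/27
  30.183.89.160/27
  30.183.89.192/27
  30.183.89.224/27
Subnets: 30.183.89.0/27, 30.183.89.32/27, 30.183.89.64/27, 30.183.89.96/27, 30.183.89.128/27, 30.183.89.160/27, 30.183.89.192/27, 30.183.89.224/27


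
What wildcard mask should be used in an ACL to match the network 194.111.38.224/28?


Subnet mask: 255.255.255.240
Wildcard = 255.255.255.255 - subnet mask
255 - 255 = 0
255 - 255 = 0
255 - 255 = 0
255 - 240 = 15
Wildcard: 0.0.0.15


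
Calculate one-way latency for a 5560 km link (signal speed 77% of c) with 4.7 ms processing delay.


Speed = 0.77 * 3e5 km/s = 231000 km/s
Propagation delay = 5560 / 231000 = 0.0241 s = 24.0693 ms
Processing delay = 4.7 ms
Total one-way latency = 28.7693 ms


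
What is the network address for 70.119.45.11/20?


IP:   01000110.01110111.00101101.00001011
Mask: 11111111.11111111.11110000.00000000
AND operation:
Net:  01000110.01110111.00100000.00000000
Network: 70.119.32.0/20


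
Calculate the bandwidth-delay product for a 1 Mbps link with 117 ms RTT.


BDP = bandwidth * RTT
= 1 Mbps * 117 ms
= 1 * 1e6 * 117 / 1000 bits
= 117000 bits
= 14625 bytes
= 14.2822 KB
BDP = 117000 bits (14625 bytes)


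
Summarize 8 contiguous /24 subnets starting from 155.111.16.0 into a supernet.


Original prefix: /24
Number of subnets: 8 = 2^3
New prefix = 24 - 3 = 21
Supernet: 155.111.16.0/21


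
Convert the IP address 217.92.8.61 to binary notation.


217 = 11011001
92 = 01011100
8 = 00001000
61 = 00111101
Binary: 11011001.01011100.00001000.00111101


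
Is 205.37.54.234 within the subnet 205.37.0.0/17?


Subnet network: 205.37.0.0
Test IP AND mask: 205.37.0.0
Yes, 205.37.54.234 is in 205.37.0.0/17


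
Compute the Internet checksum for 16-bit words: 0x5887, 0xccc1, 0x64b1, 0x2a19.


Sum all words (with carry folding):
+ 0x5887 = 0x5887
+ 0xccc1 = 0x2549
+ 0x64b1 = 0x89fa
+ 0x2a19 = 0xb413
One's complement: ~0xb413
Checksum = 0x4bec


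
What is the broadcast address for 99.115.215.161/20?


Network: 99.115.208.0/20
Host bits = 12
Set all host bits to 1:
Broadcast: 99.115.223.255


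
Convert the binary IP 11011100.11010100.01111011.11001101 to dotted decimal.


11011100 = 220
11010100 = 212
01111011 = 123
11001101 = 205
IP: 220.212.123.205


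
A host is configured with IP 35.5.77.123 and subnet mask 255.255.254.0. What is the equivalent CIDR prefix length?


Binary: 11111111.11111111.11111110.00000000
Count leading 1s
Prefix: /23


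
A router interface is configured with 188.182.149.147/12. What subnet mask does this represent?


/12 means 12 network bits, 20 host bits
Binary: 11111111111100000000000000000000
Mask: 255.240.0.0


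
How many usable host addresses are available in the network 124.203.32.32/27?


Host bits = 32 - 27 = 5
Total addresses = 2^5 = 32
Usable = total - 2 (network and broadcast)
Usable hosts: 30


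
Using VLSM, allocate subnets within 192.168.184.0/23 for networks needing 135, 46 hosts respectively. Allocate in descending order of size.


135 hosts -> /24 (254 usable): 192.168.184.0/24
46 hosts -> /26 (62 usable): 192.168.185.0/26
Allocation: 192.168.184.0/24 (135 hosts, 254 usable); 192.168.185.0/26 (46 hosts, 62 usable)


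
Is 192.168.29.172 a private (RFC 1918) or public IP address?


RFC 1918 private ranges:
  10.0.0.0/8 (10.0.0.0 - 10.255.255.255)
  172.16.0.0/12 (172.16.0.0 - 172.31.255.255)
  192.168.0.0/16 (192.168.0.0 - 192.168.255.255)
Private (in 192.168.0.0/16)


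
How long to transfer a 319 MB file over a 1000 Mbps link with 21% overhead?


Effective throughput = 1000 * (1 - 21/100) = 790 Mbps
File size in Mb = 319 * 8 = 2552 Mb
Time = 2552 / 790
Time = 3.2304 seconds


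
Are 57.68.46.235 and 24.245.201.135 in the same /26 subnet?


Mask: 255.255.255.192
57.68.46.235 AND mask = 57.68.46.192
24.245.201.135 AND mask = 24.245.201.128
No, different subnets (57.68.46.192 vs 24.245.201.128)


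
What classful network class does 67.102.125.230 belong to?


First octet: 67
Binary: 01000011
0xxxxxxx -> Class A (1-126)
Class A, default mask 255.0.0.0 (/8)


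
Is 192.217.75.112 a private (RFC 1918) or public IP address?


RFC 1918 private ranges:
  10.0.0.0/8 (10.0.0.0 - 10.255.255.255)
  172.16.0.0/12 (172.16.0.0 - 172.31.255.255)
  192.168.0.0/16 (192.168.0.0 - 192.168.255.255)
Public (not in any RFC 1918 range)


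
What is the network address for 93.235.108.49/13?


IP:   01011101.11101011.01101100.00110001
Mask: 11111111.11111000.00000000.00000000
AND operation:
Net:  01011101.11101000.00000000.00000000
Network: 93.232.0.0/13


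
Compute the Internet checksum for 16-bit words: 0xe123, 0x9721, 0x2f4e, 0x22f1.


Sum all words (with carry folding):
+ 0xe123 = 0xe123
+ 0x9721 = 0x7845
+ 0x2f4e = 0xa793
+ 0x22f1 = 0xca84
One's complement: ~0xca84
Checksum = 0x357b


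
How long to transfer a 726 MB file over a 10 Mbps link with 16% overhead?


Effective throughput = 10 * (1 - 16/100) = 8.4 Mbps
File size in Mb = 726 * 8 = 5808 Mb
Time = 5808 / 8.4
Time = 691.4286 seconds


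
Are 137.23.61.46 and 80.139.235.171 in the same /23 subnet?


Mask: 255.255.254.0
137.23.61.46 AND mask = 137.23.60.0
80.139.235.171 AND mask = 80.139.234.0
No, different subnets (137.23.60.0 vs 80.139.234.0)


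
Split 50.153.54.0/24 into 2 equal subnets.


New prefix = 24 + 1 = 25
Each subnet has 128 addresses
  50.153.54.0/25
  50.153.54.128/25
Subnets: 50.153.54.0/25, 50.153.54.128/25


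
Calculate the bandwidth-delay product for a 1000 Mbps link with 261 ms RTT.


BDP = bandwidth * RTT
= 1000 Mbps * 261 ms
= 1000 * 1e6 * 261 / 1000 bits
= 261000000 bits
= 32625000 bytes
= 31860.3516 KB
BDP = 261000000 bits (32625000 bytes)


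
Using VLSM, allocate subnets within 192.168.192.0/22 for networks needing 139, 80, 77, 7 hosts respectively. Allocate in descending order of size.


139 hosts -> /24 (254 usable): 192.168.192.0/24
80 hosts -> /25 (126 usable): 192.168.193.0/25
77 hosts -> /25 (126 usable): 192.168.193.128/25
7 hosts -> /28 (14 usable): 192.168.194.0/28
Allocation: 192.168.192.0/24 (139 hosts, 254 usable); 192.168.193.0/25 (80 hosts, 126 usable); 192.168.193.128/25 (77 hosts, 126 usable); 192.168.194.0/28 (7 hosts, 14 usable)


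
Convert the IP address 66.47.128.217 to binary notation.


66 = 01000010
47 = 00101111
128 = 10000000
217 = 11011001
Binary: 01000010.00101111.10000000.11011001


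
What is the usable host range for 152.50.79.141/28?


Network: 152.50.79.128
Broadcast: 152.50.79.143
First usable = network + 1
Last usable = broadcast - 1
Range: 152.50.79.129 to 152.50.79.142


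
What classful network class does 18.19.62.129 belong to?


First octet: 18
Binary: 00010010
0xxxxxxx -> Class A (1-126)
Class A, default mask 255.0.0.0 (/8)


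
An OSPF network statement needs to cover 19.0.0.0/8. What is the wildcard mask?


Subnet mask: 255.0.0.0
Wildcard = 255.255.255.255 - subnet mask
255 - 255 = 0
255 - 0 = 255
255 - 0 = 255
255 - 0 = 255
Wildcard: 0.255.255.255


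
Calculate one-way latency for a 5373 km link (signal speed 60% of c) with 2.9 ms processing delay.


Speed = 0.6 * 3e5 km/s = 180000 km/s
Propagation delay = 5373 / 180000 = 0.0299 s = 29.85 ms
Processing delay = 2.9 ms
Total one-way latency = 32.75 ms


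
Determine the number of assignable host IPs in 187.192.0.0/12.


Host bits = 32 - 12 = 20
Total addresses = 2^20 = 1048576
Usable = total - 2 (network and broadcast)
Usable hosts: 1048574


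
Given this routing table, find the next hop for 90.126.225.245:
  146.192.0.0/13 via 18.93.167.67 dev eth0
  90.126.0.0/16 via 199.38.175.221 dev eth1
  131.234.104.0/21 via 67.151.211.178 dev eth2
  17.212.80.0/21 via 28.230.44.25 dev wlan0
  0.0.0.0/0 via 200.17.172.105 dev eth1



Longest prefix match for 90.126.225.245:
  /13 146.192.0.0: no
  /16 90.126.0.0: MATCH
  /21 131.234.104.0: no
  /21 17.212.80.0: no
  /0 0.0.0.0: MATCH
Selected: next-hop 199.38.175.221 via eth1 (matched /16)


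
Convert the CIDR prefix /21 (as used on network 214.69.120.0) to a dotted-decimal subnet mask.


/21 means 21 network bits, 11 host bits
Binary: 11111111111111111111100000000000
Mask: 255.255.248.0


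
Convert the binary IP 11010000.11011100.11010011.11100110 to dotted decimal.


11010000 = 208
11011100 = 220
11010011 = 211
11100110 = 230
IP: 208.220.211.230


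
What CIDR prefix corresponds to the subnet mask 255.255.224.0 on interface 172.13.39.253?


Binary: 11111111.11111111.11100000.00000000
Count leading 1s
Prefix: /19


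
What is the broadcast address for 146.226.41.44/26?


Network: 146.226.41.0/26
Host bits = 6
Set all host bits to 1:
Broadcast: 146.226.41.63


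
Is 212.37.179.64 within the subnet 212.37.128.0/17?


Subnet network: 212.37.128.0
Test IP AND mask: 212.37.128.0
Yes, 212.37.179.64 is in 212.37.128.0/17


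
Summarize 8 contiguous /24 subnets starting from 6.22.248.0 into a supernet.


Original prefix: /24
Number of subnets: 8 = 2^3
New prefix = 24 - 3 = 21
Supernet: 6.22.248.0/21


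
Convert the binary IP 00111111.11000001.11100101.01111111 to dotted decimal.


00111111 = 63
11000001 = 193
11100101 = 229
01111111 = 127
IP: 63.193.229.127


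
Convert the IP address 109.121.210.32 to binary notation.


109 = 01101101
121 = 01111001
210 = 11010010
32 = 00100000
Binary: 01101101.01111001.11010010.00100000


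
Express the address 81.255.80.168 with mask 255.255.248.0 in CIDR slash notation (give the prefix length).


Binary: 11111111.11111111.11111000.00000000
Count leading 1s
Prefix: /21


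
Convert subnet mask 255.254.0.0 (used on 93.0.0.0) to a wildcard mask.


Subnet mask: 255.254.0.0
Wildcard = 255.255.255.255 - subnet mask
255 - 255 = 0
255 - 254 = 1
255 - 0 = 255
255 - 0 = 255
Wildcard: 0.1.255.255


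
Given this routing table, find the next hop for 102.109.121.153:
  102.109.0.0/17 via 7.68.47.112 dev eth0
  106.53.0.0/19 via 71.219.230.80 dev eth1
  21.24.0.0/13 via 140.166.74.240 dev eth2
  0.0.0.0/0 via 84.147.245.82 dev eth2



Longest prefix match for 102.109.121.153:
  /17 102.109.0.0: MATCH
  /19 106.53.0.0: no
  /13 21.24.0.0: no
  /0 0.0.0.0: MATCH
Selected: next-hop 7.68.47.112 via eth0 (matched /17)


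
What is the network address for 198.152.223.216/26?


IP:   11000110.10011000.11011111.11011000
Mask: 11111111.11111111.11111111.11000000
AND operation:
Net:  11000110.10011000.11011111.11000000
Network: 198.152.223.192/26


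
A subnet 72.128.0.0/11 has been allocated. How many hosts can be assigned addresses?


Host bits = 32 - 11 = 21
Total addresses = 2^21 = 2097152
Usable = total - 2 (network and broadcast)
Usable hosts: 2097150


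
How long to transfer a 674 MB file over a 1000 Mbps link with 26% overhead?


Effective throughput = 1000 * (1 - 26/100) = 740 Mbps
File size in Mb = 674 * 8 = 5392 Mb
Time = 5392 / 740
Time = 7.2865 seconds


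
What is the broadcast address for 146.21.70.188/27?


Network: 146.21.70.160/27
Host bits = 5
Set all host bits to 1:
Broadcast: 146.21.70.191


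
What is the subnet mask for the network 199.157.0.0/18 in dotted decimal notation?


/18 means 18 network bits, 14 host bits
Binary: 11111111111111111100000000000000
Mask: 255.255.192.0


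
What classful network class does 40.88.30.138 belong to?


First octet: 40
Binary: 00101000
0xxxxxxx -> Class A (1-126)
Class A, default mask 255.0.0.0 (/8)


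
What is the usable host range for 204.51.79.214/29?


Network: 204.51.79.208
Broadcast: 204.51.79.215
First usable = network + 1
Last usable = broadcast - 1
Range: 204.51.79.209 to 204.51.79.214


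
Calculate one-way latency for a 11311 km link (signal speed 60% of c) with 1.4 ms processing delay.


Speed = 0.6 * 3e5 km/s = 180000 km/s
Propagation delay = 11311 / 180000 = 0.0628 s = 62.8389 ms
Processing delay = 1.4 ms
Total one-way latency = 64.2389 ms


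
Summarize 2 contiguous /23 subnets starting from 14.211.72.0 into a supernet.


Original prefix: /23
Number of subnets: 2 = 2^1
New prefix = 23 - 1 = 22
Supernet: 14.211.72.0/22


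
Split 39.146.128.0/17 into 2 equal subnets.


New prefix = 17 + 1 = 18
Each subnet has 16384 addresses
  39.146.128.0/18
  39.146.192.0/18
Subnets: 39.146.128.0/18, 39.146.192.0/18


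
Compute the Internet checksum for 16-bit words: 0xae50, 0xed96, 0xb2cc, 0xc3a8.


Sum all words (with carry folding):
+ 0xae50 = 0xae50
+ 0xed96 = 0x9be7
+ 0xb2cc = 0x4eb4
+ 0xc3a8 = 0x125d
One's complement: ~0x125d
Checksum = 0xeda2


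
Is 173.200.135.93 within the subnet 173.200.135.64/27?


Subnet network: 173.200.135.64
Test IP AND mask: 173.200.135.64
Yes, 173.200.135.93 is in 173.200.135.64/27


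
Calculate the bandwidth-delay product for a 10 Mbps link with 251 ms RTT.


BDP = bandwidth * RTT
= 10 Mbps * 251 ms
= 10 * 1e6 * 251 / 1000 bits
= 2510000 bits
= 313750 bytes
= 306.3965 KB
BDP = 2510000 bits (313750 bytes)


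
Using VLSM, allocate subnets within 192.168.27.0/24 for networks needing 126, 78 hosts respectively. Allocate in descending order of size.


126 hosts -> /25 (126 usable): 192.168.27.0/25
78 hosts -> /25 (126 usable): 192.168.27.128/25
Allocation: 192.168.27.0/25 (126 hosts, 126 usable); 192.168.27.128/25 (78 hosts, 126 usable)


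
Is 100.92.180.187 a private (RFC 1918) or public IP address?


RFC 1918 private ranges:
  10.0.0.0/8 (10.0.0.0 - 10.255.255.255)
  172.16.0.0/12 (172.16.0.0 - 172.31.255.255)
  192.168.0.0/16 (192.168.0.0 - 192.168.255.255)
Public (not in any RFC 1918 range)


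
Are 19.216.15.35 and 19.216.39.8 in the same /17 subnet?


Mask: 255.255.128.0
19.216.15.35 AND mask = 19.216.0.0
19.216.39.8 AND mask = 19.216.0.0
Yes, same subnet (19.216.0.0)


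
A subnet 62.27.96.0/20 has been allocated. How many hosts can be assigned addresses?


Host bits = 32 - 20 = 12
Total addresses = 2^12 = 4096
Usable = total - 2 (network and broadcast)
Usable hosts: 4094


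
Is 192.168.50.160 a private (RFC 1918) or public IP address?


RFC 1918 private ranges:
  10.0.0.0/8 (10.0.0.0 - 10.255.255.255)
  172.16.0.0/12 (172.16.0.0 - 172.31.255.255)
  192.168.0.0/16 (192.168.0.0 - 192.168.255.255)
Private (in 192.168.0.0/16)


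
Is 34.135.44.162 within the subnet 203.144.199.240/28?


Subnet network: 203.144.199.240
Test IP AND mask: 34.135.44.160
No, 34.135.44.162 is not in 203.144.199.240/28


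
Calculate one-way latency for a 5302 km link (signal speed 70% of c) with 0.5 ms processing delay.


Speed = 0.7 * 3e5 km/s = 210000 km/s
Propagation delay = 5302 / 210000 = 0.0252 s = 25.2476 ms
Processing delay = 0.5 ms
Total one-way latency = 25.7476 ms


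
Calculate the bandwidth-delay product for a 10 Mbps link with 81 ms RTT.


BDP = bandwidth * RTT
= 10 Mbps * 81 ms
= 10 * 1e6 * 81 / 1000 bits
= 810000 bits
= 101250 bytes
= 98.877 KB
BDP = 810000 bits (101250 bytes)


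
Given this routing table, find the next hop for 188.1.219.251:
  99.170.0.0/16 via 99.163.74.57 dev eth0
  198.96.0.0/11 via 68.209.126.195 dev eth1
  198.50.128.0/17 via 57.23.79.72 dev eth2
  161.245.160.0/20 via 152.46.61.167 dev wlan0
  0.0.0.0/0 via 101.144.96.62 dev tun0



Longest prefix match for 188.1.219.251:
  /16 99.170.0.0: no
  /11 198.96.0.0: no
  /17 198.50.128.0: no
  /20 161.245.160.0: no
  /0 0.0.0.0: MATCH
Selected: next-hop 101.144.96.62 via tun0 (matched /0)


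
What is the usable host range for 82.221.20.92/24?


Network: 82.221.20.0
Broadcast: 82.221.20.255
First usable = network + 1
Last usable = broadcast - 1
Range: 82.221.20.1 to 82.221.20.254


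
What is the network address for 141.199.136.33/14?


IP:   10001101.11000111.10001000.00100001
Mask: 11111111.11111100.00000000.00000000
AND operation:
Net:  10001101.11000100.00000000.00000000
Network: 141.196.0.0/14


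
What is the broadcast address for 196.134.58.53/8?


Network: 196.0.0.0/8
Host bits = 24
Set all host bits to 1:
Broadcast: 196.255.255.255


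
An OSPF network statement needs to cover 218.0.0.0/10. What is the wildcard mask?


Subnet mask: 255.192.0.0
Wildcard = 255.255.255.255 - subnet mask
255 - 255 = 0
255 - 192 = 63
255 - 0 = 255
255 - 0 = 255
Wildcard: 0.63.255.255


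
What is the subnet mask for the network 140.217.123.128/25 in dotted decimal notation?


/25 means 25 network bits, 7 host bits
Binary: 11111111111111111111111110000000
Mask: 255.255.255.128


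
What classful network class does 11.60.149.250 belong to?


First octet: 11
Binary: 00001011
0xxxxxxx -> Class A (1-126)
Class A, default mask 255.0.0.0 (/8)


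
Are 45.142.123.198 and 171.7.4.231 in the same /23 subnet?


Mask: 255.255.254.0
45.142.123.198 AND mask = 45.142.122.0
171.7.4.231 AND mask = 171.7.4.0
No, different subnets (45.142.122.0 vs 171.7.4.0)


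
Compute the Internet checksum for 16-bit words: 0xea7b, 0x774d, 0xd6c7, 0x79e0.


Sum all words (with carry folding):
+ 0xea7b = 0xea7b
+ 0x774d = 0x61c9
+ 0xd6c7 = 0x3891
+ 0x79e0 = 0xb271
One's complement: ~0xb271
Checksum = 0x4d8e


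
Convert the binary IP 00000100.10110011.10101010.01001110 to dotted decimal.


00000100 = 4
10110011 = 179
10101010 = 170
01001110 = 78
IP: 4.179.170.78


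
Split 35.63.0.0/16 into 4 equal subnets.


New prefix = 16 + 2 = 18
Each subnet has 16384 addresses
  35.63.0.0/18
  35.63.64.0/18
  35.63.128.0/18
  35.63.192.0/18
Subnets: 35.63.0.0/18, 35.63.64.0/18, 35.63.128.0/18, 35.63.192.0/18


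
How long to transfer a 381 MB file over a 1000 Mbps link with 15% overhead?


Effective throughput = 1000 * (1 - 15/100) = 850 Mbps
File size in Mb = 381 * 8 = 3048 Mb
Time = 3048 / 850
Time = 3.5859 seconds


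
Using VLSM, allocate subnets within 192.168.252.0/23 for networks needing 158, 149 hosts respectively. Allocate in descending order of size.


158 hosts -> /24 (254 usable): 192.168.252.0/24
149 hosts -> /24 (254 usable): 192.168.253.0/24
Allocation: 192.168.252.0/24 (158 hosts, 254 usable); 192.168.253.0/24 (149 hosts, 254 usable)


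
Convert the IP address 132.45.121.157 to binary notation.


132 = 10000100
45 = 00101101
121 = 01111001
157 = 10011101
Binary: 10000100.00101101.01111001.10011101


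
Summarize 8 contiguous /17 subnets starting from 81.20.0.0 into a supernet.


Original prefix: /17
Number of subnets: 8 = 2^3
New prefix = 17 - 3 = 14
Supernet: 81.20.0.0/14


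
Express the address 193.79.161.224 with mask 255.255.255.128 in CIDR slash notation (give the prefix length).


Binary: 11111111.11111111.11111111.10000000
Count leading 1s
Prefix: /25


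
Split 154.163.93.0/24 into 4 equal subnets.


New prefix = 24 + 2 = 26
Each subnet has 64 addresses
  154.163.93.0/26
  154.163.93.64/26
  154.163.93.128/26
  154.163.93.192/26
Subnets: 154.163.93.0/26, 154.163.93.64/26, 154.163.93.128/26, 154.163.93.192/26


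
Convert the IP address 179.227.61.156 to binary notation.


179 = 10110011
227 = 11100011
61 = 00111101
156 = 10011100
Binary: 10110011.11100011.00111101.10011100


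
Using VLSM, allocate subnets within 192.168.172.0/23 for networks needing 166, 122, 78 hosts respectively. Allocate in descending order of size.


166 hosts -> /24 (254 usable): 192.168.172.0/24
122 hosts -> /25 (126 usable): 192.168.173.0/25
78 hosts -> /25 (126 usable): 192.168.173.128/25
Allocation: 192.168.172.0/24 (166 hosts, 254 usable); 192.168.173.0/25 (122 hosts, 126 usable); 192.168.173.128/25 (78 hosts, 126 usable)


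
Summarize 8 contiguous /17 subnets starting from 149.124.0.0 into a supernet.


Original prefix: /17
Number of subnets: 8 = 2^3
New prefix = 17 - 3 = 14
Supernet: 149.124.0.0/14


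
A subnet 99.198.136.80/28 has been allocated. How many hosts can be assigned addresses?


Host bits = 32 - 28 = 4
Total addresses = 2^4 = 16
Usable = total - 2 (network and broadcast)
Usable hosts: 14


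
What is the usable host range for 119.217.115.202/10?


Network: 119.192.0.0
Broadcast: 119.255.255.255
First usable = network + 1
Last usable = broadcast - 1
Range: 119.192.0.1 to 119.255.255.254


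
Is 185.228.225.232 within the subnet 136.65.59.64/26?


Subnet network: 136.65.59.64
Test IP AND mask: 185.228.225.192
No, 185.228.225.232 is not in 136.65.59.64/26


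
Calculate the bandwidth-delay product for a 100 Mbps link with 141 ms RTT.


BDP = bandwidth * RTT
= 100 Mbps * 141 ms
= 100 * 1e6 * 141 / 1000 bits
= 14100000 bits
= 1762500 bytes
= 1721.1914 KB
BDP = 14100000 bits (1762500 bytes)


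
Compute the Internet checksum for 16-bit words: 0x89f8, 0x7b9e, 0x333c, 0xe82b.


Sum all words (with carry folding):
+ 0x89f8 = 0x89f8
+ 0x7b9e = 0x0597
+ 0x333c = 0x38d3
+ 0xe82b = 0x20ff
One's complement: ~0x20ff
Checksum = 0xdf00


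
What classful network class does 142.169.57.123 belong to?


First octet: 142
Binary: 10001110
10xxxxxx -> Class B (128-191)
Class B, default mask 255.255.0.0 (/16)


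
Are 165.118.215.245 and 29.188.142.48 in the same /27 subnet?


Mask: 255.255.255.224
165.118.215.245 AND mask = 165.118.215.224
29.188.142.48 AND mask = 29.188.142.32
No, different subnets (165.118.215.224 vs 29.188.142.32)


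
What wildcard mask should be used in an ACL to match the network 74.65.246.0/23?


Subnet mask: 255.255.254.0
Wildcard = 255.255.255.255 - subnet mask
255 - 255 = 0
255 - 255 = 0
255 - 254 = 1
255 - 0 = 255
Wildcard: 0.0.1.255


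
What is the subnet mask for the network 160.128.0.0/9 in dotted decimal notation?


/9 means 9 network bits, 23 host bits
Binary: 11111111100000000000000000000000
Mask: 255.128.0.0


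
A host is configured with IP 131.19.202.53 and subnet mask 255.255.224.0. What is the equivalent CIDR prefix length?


Binary: 11111111.11111111.11100000.00000000
Count leading 1s
Prefix: /19


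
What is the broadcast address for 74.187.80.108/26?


Network: 74.187.80.64/26
Host bits = 6
Set all host bits to 1:
Broadcast: 74.187.80.127


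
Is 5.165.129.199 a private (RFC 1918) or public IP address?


RFC 1918 private ranges:
  10.0.0.0/8 (10.0.0.0 - 10.255.255.255)
  172.16.0.0/12 (172.16.0.0 - 172.31.255.255)
  192.168.0.0/16 (192.168.0.0 - 192.168.255.255)
Public (not in any RFC 1918 range)


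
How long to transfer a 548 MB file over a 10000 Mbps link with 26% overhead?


Effective throughput = 10000 * (1 - 26/100) = 7400 Mbps
File size in Mb = 548 * 8 = 4384 Mb
Time = 4384 / 7400
Time = 0.5924 seconds


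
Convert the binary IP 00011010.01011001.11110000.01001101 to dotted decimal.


00011010 = 26
01011001 = 89
11110000 = 240
01001101 = 77
IP: 26.89.240.77


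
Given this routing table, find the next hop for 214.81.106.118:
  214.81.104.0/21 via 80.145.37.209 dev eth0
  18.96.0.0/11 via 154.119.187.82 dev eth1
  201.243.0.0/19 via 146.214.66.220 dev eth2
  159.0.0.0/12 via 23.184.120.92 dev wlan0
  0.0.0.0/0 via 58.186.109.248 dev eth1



Longest prefix match for 214.81.106.118:
  /21 214.81.104.0: MATCH
  /11 18.96.0.0: no
  /19 201.243.0.0: no
  /12 159.0.0.0: no
  /0 0.0.0.0: MATCH
Selected: next-hop 80.145.37.209 via eth0 (matched /21)


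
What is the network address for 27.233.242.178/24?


IP:   00011011.11101001.11110010.10110010
Mask: 11111111.11111111.11111111.00000000
AND operation:
Net:  00011011.11101001.11110010.00000000
Network: 27.233.242.0/24


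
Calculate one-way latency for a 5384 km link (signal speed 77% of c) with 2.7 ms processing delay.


Speed = 0.77 * 3e5 km/s = 231000 km/s
Propagation delay = 5384 / 231000 = 0.0233 s = 23.3074 ms
Processing delay = 2.7 ms
Total one-way latency = 26.0074 ms


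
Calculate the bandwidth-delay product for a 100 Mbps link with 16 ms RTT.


BDP = bandwidth * RTT
= 100 Mbps * 16 ms
= 100 * 1e6 * 16 / 1000 bits
= 1600000 bits
= 200000 bytes
= 195.3125 KB
BDP = 1600000 bits (200000 bytes)


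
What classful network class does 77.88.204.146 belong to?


First octet: 77
Binary: 01001101
0xxxxxxx -> Class A (1-126)
Class A, default mask 255.0.0.0 (/8)


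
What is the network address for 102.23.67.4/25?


IP:   01100110.00010111.01000011.00000100
Mask: 11111111.11111111.11111111.10000000
AND operation:
Net:  01100110.00010111.01000011.00000000
Network: 102.23.67.0/25


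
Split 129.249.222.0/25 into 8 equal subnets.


New prefix = 25 + 3 = 28
Each subnet has 16 addresses
  129.249.222.0/28
  129.249.222.16/28
  129.249.222.32/28
  129.249.222.48/28
  129.249.222.64/28
  129.249.222.80/28
  129.249.222.96/28
  129.249.222.112/28
Subnets: 129.249.222.0/28, 129.249.222.16/28, 129.249.222.32/28, 129.249.222.48/28, 129.249.222.64/28, 129.249.222.80/28, 129.249.222.96/28, 129.249.222.112/28


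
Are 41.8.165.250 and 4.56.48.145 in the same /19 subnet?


Mask: 255.255.224.0
41.8.165.250 AND mask = 41.8.160.0
4.56.48.145 AND mask = 4.56.32.0
No, different subnets (41.8.160.0 vs 4.56.32.0)


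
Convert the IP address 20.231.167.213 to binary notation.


20 = 00010100
231 = 11100111
167 = 10100111
213 = 11010101
Binary: 00010100.11100111.10100111.11010101


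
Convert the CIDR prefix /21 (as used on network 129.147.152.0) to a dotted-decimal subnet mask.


/21 means 21 network bits, 11 host bits
Binary: 11111111111111111111100000000000
Mask: 255.255.248.0


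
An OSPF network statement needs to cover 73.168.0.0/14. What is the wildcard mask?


Subnet mask: 255.252.0.0
Wildcard = 255.255.255.255 - subnet mask
255 - 255 = 0
255 - 252 = 3
255 - 0 = 255
255 - 0 = 255
Wildcard: 0.3.255.255


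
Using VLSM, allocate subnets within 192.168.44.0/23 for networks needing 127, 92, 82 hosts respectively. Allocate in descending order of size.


127 hosts -> /24 (254 usable): 192.168.44.0/24
92 hosts -> /25 (126 usable): 192.168.45.0/25
82 hosts -> /25 (126 usable): 192.168.45.128/25
Allocation: 192.168.44.0/24 (127 hosts, 254 usable); 192.168.45.0/25 (92 hosts, 126 usable); 192.168.45.128/25 (82 hosts, 126 usable)


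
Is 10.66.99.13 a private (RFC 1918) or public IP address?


RFC 1918 private ranges:
  10.0.0.0/8 (10.0.0.0 - 10.255.255.255)
  172.16.0.0/12 (172.16.0.0 - 172.31.255.255)
  192.168.0.0/16 (192.168.0.0 - 192.168.255.255)
Private (in 10.0.0.0/8)


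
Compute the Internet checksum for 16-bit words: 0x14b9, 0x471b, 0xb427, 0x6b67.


Sum all words (with carry folding):
+ 0x14b9 = 0x14b9
+ 0x471b = 0x5bd4
+ 0xb427 = 0x0ffc
+ 0x6b67 = 0x7b63
One's complement: ~0x7b63
Checksum = 0x849c


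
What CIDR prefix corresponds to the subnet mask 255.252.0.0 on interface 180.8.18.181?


Binary: 11111111.11111100.00000000.00000000
Count leading 1s
Prefix: /14


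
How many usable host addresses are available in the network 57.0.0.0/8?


Host bits = 32 - 8 = 24
Total addresses = 2^24 = 16777216
Usable = total - 2 (network and broadcast)
Usable hosts: 16777214


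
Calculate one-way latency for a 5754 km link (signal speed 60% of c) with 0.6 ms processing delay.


Speed = 0.6 * 3e5 km/s = 180000 km/s
Propagation delay = 5754 / 180000 = 0.032 s = 31.9667 ms
Processing delay = 0.6 ms
Total one-way latency = 32.5667 ms


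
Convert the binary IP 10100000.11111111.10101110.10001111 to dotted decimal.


10100000 = 160
11111111 = 255
10101110 = 174
10001111 = 143
IP: 160.255.174.143


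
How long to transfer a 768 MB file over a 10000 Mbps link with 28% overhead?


Effective throughput = 10000 * (1 - 28/100) = 7200 Mbps
File size in Mb = 768 * 8 = 6144 Mb
Time = 6144 / 7200
Time = 0.8533 seconds


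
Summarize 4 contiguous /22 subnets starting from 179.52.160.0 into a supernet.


Original prefix: /22
Number of subnets: 4 = 2^2
New prefix = 22 - 2 = 20
Supernet: 179.52.160.0/20


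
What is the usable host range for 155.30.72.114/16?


Network: 155.30.0.0
Broadcast: 155.30.255.255
First usable = network + 1
Last usable = broadcast - 1
Range: 155.30.0.1 to 155.30.255.254


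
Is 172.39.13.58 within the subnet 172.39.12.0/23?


Subnet network: 172.39.12.0
Test IP AND mask: 172.39.12.0
Yes, 172.39.13.58 is in 172.39.12.0/23


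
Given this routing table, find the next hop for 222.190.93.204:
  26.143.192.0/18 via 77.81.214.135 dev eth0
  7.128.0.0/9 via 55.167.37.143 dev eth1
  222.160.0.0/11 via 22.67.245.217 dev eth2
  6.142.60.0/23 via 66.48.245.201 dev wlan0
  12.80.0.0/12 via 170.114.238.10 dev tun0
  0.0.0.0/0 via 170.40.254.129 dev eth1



Longest prefix match for 222.190.93.204:
  /18 26.143.192.0: no
  /9 7.128.0.0: no
  /11 222.160.0.0: MATCH
  /23 6.142.60.0: no
  /12 12.80.0.0: no
  /0 0.0.0.0: MATCH
Selected: next-hop 22.67.245.217 via eth2 (matched /11)


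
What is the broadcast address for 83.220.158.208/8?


Network: 83.0.0.0/8
Host bits = 24
Set all host bits to 1:
Broadcast: 83.255.255.255


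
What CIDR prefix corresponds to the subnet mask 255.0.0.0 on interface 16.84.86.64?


Binary: 11111111.00000000.00000000.00000000
Count leading 1s
Prefix: /8


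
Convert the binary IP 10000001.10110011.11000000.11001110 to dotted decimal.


10000001 = 129
10110011 = 179
11000000 = 192
11001110 = 206
IP: 129.179.192.206


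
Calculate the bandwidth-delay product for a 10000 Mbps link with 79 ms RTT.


BDP = bandwidth * RTT
= 10000 Mbps * 79 ms
= 10000 * 1e6 * 79 / 1000 bits
= 790000000 bits
= 98750000 bytes
= 96435.5469 KB
BDP = 790000000 bits (98750000 bytes)


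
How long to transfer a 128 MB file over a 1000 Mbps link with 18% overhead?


Effective throughput = 1000 * (1 - 18/100) = 820.0 Mbps
File size in Mb = 128 * 8 = 1024 Mb
Time = 1024 / 820.0
Time = 1.2488 seconds


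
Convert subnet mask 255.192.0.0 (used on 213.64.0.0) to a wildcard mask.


Subnet mask: 255.192.0.0
Wildcard = 255.255.255.255 - subnet mask
255 - 255 = 0
255 - 192 = 63
255 - 0 = 255
255 - 0 = 255
Wildcard: 0.63.255.255


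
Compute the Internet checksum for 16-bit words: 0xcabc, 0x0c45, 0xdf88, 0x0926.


Sum all words (with carry folding):
+ 0xcabc = 0xcabc
+ 0x0c45 = 0xd701
+ 0xdf88 = 0xb68a
+ 0x0926 = 0xbfb0
One's complement: ~0xbfb0
Checksum = 0x404f


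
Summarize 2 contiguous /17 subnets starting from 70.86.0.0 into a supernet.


Original prefix: /17
Number of subnets: 2 = 2^1
New prefix = 17 - 1 = 16
Supernet: 70.86.0.0/16


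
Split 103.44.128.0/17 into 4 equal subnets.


New prefix = 17 + 2 = 19
Each subnet has 8192 addresses
  103.44.128.0/19
  103.44.160.0/19
  103.44.192.0/19
  103.44.224.0/19
Subnets: 103.44.128.0/19, 103.44.160.0/19, 103.44.192.0/19, 103.44.224.0/19


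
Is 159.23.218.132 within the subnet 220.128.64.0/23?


Subnet network: 220.128.64.0
Test IP AND mask: 159.23.218.0
No, 159.23.218.132 is not in 220.128.64.0/23


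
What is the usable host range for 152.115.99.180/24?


Network: 152.115.99.0
Broadcast: 152.115.99.255
First usable = network + 1
Last usable = broadcast - 1
Range: 152.115.99.1 to 152.115.99.254


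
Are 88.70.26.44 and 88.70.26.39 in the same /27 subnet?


Mask: 255.255.255.224
88.70.26.44 AND mask = 88.70.26.32
88.70.26.39 AND mask = 88.70.26.32
Yes, same subnet (88.70.26.32)


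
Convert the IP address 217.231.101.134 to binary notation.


217 = 11011001
231 = 11100111
101 = 01100101
134 = 10000110
Binary: 11011001.11100111.01100101.10000110


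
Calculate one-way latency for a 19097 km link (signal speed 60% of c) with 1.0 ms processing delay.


Speed = 0.6 * 3e5 km/s = 180000 km/s
Propagation delay = 19097 / 180000 = 0.1061 s = 106.0944 ms
Processing delay = 1.0 ms
Total one-way latency = 107.0944 ms


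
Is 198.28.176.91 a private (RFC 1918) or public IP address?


RFC 1918 private ranges:
  10.0.0.0/8 (10.0.0.0 - 10.255.255.255)
  172.16.0.0/12 (172.16.0.0 - 172.31.255.255)
  192.168.0.0/16 (192.168.0.0 - 192.168.255.255)
Public (not in any RFC 1918 range)


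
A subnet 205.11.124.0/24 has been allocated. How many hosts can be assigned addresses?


Host bits = 32 - 24 = 8
Total addresses = 2^8 = 256
Usable = total - 2 (network and broadcast)
Usable hosts: 254


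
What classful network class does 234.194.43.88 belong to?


First octet: 234
Binary: 11101010
1110xxxx -> Class D (224-239)
Class D (multicast), default mask N/A


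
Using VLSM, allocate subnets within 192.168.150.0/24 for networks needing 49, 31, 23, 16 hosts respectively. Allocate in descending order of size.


49 hosts -> /26 (62 usable): 192.168.150.0/26
31 hosts -> /26 (62 usable): 192.168.150.64/26
23 hosts -> /27 (30 usable): 192.168.150.128/27
16 hosts -> /27 (30 usable): 192.168.150.160/27
Allocation: 192.168.150.0/26 (49 hosts, 62 usable); 192.168.150.64/26 (31 hosts, 62 usable); 192.168.150.128/27 (23 hosts, 30 usable); 192.168.150.160/27 (16 hosts, 30 usable)


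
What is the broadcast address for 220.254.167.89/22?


Network: 220.254.164.0/22
Host bits = 10
Set all host bits to 1:
Broadcast: 220.254.167.255


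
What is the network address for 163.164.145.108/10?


IP:   10100011.10100100.10010001.01101100
Mask: 11111111.11000000.00000000.00000000
AND operation:
Net:  10100011.10000000.00000000.00000000
Network: 163.128.0.0/10


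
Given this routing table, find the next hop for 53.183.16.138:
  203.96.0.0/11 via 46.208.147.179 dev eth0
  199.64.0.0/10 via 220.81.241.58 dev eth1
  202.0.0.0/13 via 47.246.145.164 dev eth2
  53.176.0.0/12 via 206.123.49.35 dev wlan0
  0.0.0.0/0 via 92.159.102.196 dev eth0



Longest prefix match for 53.183.16.138:
  /11 203.96.0.0: no
  /10 199.64.0.0: no
  /13 202.0.0.0: no
  /12 53.176.0.0: MATCH
  /0 0.0.0.0: MATCH
Selected: next-hop 206.123.49.35 via wlan0 (matched /12)


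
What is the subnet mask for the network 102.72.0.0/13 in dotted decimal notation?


/13 means 13 network bits, 19 host bits
Binary: 11111111111110000000000000000000
Mask: 255.248.0.0


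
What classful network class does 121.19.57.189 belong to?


First octet: 121
Binary: 01111001
0xxxxxxx -> Class A (1-126)
Class A, default mask 255.0.0.0 (/8)


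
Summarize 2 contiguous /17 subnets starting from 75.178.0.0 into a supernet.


Original prefix: /17
Number of subnets: 2 = 2^1
New prefix = 17 - 1 = 16
Supernet: 75.178.0.0/16


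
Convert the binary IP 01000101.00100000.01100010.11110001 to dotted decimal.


01000101 = 69
00100000 = 32
01100010 = 98
11110001 = 241
IP: 69.32.98.241


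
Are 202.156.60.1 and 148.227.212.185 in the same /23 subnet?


Mask: 255.255.254.0
202.156.60.1 AND mask = 202.156.60.0
148.227.212.185 AND mask = 148.227.212.0
No, different subnets (202.156.60.0 vs 148.227.212.0)


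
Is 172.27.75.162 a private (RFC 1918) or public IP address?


RFC 1918 private ranges:
  10.0.0.0/8 (10.0.0.0 - 10.255.255.255)
  172.16.0.0/12 (172.16.0.0 - 172.31.255.255)
  192.168.0.0/16 (192.168.0.0 - 192.168.255.255)
Private (in 172.16.0.0/12)


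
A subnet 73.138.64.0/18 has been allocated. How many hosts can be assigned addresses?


Host bits = 32 - 18 = 14
Total addresses = 2^14 = 16384
Usable = total - 2 (network and broadcast)
Usable hosts: 16382


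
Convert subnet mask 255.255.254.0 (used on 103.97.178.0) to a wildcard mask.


Subnet mask: 255.255.254.0
Wildcard = 255.255.255.255 - subnet mask
255 - 255 = 0
255 - 255 = 0
255 - 254 = 1
255 - 0 = 255
Wildcard: 0.0.1.255


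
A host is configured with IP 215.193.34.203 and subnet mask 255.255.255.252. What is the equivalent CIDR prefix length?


Binary: 11111111.11111111.11111111.11111100
Count leading 1s
Prefix: /30


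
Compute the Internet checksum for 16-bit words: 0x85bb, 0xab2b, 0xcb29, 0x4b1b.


Sum all words (with carry folding):
+ 0x85bb = 0x85bb
+ 0xab2b = 0x30e7
+ 0xcb29 = 0xfc10
+ 0x4b1b = 0x472c
One's complement: ~0x472c
Checksum = 0xb8d3


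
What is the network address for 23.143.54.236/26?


IP:   00010111.10001111.00110110.11101100
Mask: 11111111.11111111.11111111.11000000
AND operation:
Net:  00010111.10001111.00110110.11000000
Network: 23.143.54.192/26


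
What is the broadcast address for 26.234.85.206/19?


Network: 26.234.64.0/19
Host bits = 13
Set all host bits to 1:
Broadcast: 26.234.95.255


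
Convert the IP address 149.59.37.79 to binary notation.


149 = 10010101
59 = 00111011
37 = 00100101
79 = 01001111
Binary: 10010101.00111011.00100101.01001111


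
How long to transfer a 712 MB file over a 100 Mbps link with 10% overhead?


Effective throughput = 100 * (1 - 10/100) = 90 Mbps
File size in Mb = 712 * 8 = 5696 Mb
Time = 5696 / 90
Time = 63.2889 seconds


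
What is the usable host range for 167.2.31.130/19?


Network: 167.2.0.0
Broadcast: 167.2.31.255
First usable = network + 1
Last usable = broadcast - 1
Range: 167.2.0.1 to 167.2.31.254


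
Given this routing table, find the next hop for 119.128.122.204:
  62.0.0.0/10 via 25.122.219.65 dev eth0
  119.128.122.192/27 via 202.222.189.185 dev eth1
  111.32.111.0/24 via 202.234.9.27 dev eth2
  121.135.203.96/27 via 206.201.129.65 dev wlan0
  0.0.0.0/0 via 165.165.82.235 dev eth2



Longest prefix match for 119.128.122.204:
  /10 62.0.0.0: no
  /27 119.128.122.192: MATCH
  /24 111.32.111.0: no
  /27 121.135.203.96: no
  /0 0.0.0.0: MATCH
Selected: next-hop 202.222.189.185 via eth1 (matched /27)


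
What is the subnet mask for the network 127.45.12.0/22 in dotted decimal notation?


/22 means 22 network bits, 10 host bits
Binary: 11111111111111111111110000000000
Mask: 255.255.252.0


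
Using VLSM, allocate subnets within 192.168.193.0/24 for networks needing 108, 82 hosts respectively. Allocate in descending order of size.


108 hosts -> /25 (126 usable): 192.168.193.0/25
82 hosts -> /25 (126 usable): 192.168.193.128/25
Allocation: 192.168.193.0/25 (108 hosts, 126 usable); 192.168.193.128/25 (82 hosts, 126 usable)
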